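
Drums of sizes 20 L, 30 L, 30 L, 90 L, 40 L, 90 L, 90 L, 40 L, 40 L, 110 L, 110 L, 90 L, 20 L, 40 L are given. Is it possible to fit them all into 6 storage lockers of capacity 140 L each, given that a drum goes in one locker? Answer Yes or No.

No

Total = 840 L; ⌈840/140⌉ = 6.
The bound of 6 does not rule out 6, but exhaustive search shows no assignment into 6 storage lockers of capacity 140 L exists — the minimum is 7.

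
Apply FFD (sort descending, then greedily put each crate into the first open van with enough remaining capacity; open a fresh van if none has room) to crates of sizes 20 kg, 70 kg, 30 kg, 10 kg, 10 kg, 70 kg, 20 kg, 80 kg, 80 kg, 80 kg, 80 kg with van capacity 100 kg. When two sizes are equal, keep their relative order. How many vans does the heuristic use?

Sorted descending: 80, 80, 80, 80, 70, 70, 30, 20, 20, 10, 10.
  80 → van 1 (new)  [load 80/100]
  80 → van 2 (new)  [load 80/100]
  80 → van 3 (new)  [load 80/100]
  80 → van 4 (new)  [load 80/100]
  70 → van 5 (new)  [load 70/100]
  70 → van 6 (new)  [load 70/100]
  30 → van 5  [load 100/100]
  20 → van 1  [load 100/100]
  20 → van 2  [load 100/100]
  10 → van 3  [load 90/100]
  10 → van 3  [load 100/100]
6 vans opened.

6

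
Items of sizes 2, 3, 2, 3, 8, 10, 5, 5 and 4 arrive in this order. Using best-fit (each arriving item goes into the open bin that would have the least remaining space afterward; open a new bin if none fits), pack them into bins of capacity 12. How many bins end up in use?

  2 → bin 1 (new)  [load 2/12]
  3 → bin 1  [load 5/12]
  2 → bin 1  [load 7/12]
  3 → bin 1  [load 10/12]
  8 → bin 2 (new)  [load 8/12]
  10 → bin 3 (new)  [load 10/12]
  5 → bin 4 (new)  [load 5/12]
  5 → bin 4  [load 10/12]
  4 → bin 2  [load 12/12]
4 bins opened.

4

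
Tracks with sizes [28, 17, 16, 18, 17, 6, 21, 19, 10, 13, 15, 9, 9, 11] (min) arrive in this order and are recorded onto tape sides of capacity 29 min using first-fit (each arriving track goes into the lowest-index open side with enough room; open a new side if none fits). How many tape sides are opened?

  28 → side 1 (new)  [load 28/29]
  17 → side 2 (new)  [load 17/29]
  16 → side 3 (new)  [load 16/29]
  18 → side 4 (new)  [load 18/29]
  17 → side 5 (new)  [load 17/29]
  6 → side 2  [load 23/29]
  21 → side 6 (new)  [load 21/29]
  19 → side 7 (new)  [load 19/29]
  10 → side 3  [load 26/29]
  13 → side 8 (new)  [load 13/29]
  15 → side 8  [load 28/29]
  9 → side 4  [load 27/29]
  9 → side 5  [load 26/29]
  11 → side 9 (new)  [load 11/29]
9 tape sides opened.

9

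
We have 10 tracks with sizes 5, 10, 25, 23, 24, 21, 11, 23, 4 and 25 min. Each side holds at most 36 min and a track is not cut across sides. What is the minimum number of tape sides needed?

Total = 25 + 25 + 24 + 23 + 23 + 21 + 11 + 10 + 5 + 4 = 171 min.
Lower bound: ⌈171/36⌉ = 5 tape sides.
Also, 6 tracks each exceed 18 min, and no two of those can share a side, so at least 6 tape sides are needed.
A packing using 6 tape sides:
  side 1: 25 + 11 = 36
  side 2: 25 + 10 = 35
  side 3: 24 + 5 + 4 = 33
  side 4: 23 = 23
  side 5: 23 = 23
  side 6: 21 = 21
This matches the lower bound, so 6 is optimal.

6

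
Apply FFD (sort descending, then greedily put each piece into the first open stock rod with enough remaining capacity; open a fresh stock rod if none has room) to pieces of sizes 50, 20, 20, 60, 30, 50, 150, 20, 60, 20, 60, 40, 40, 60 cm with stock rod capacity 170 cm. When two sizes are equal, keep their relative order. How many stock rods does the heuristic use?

4

Sorted descending: 150, 60, 60, 60, 60, 50, 50, 40, 40, 30, 20, 20, 20, 20.
  150 → stock rod 1 (new)  [load 150/170]
  60 → stock rod 2 (new)  [load 60/170]
  60 → stock rod 2  [load 120/170]
  60 → stock rod 3 (new)  [load 60/170]
  60 → stock rod 3  [load 120/170]
  50 → stock rod 2  [load 170/170]
  50 → stock rod 3  [load 170/170]
  40 → stock rod 4 (new)  [load 40/170]
  40 → stock rod 4  [load 80/170]
  30 → stock rod 4  [load 110/170]
  20 → stock rod 1  [load 170/170]
  20 → stock rod 4  [load 130/170]
  20 → stock rod 4  [load 150/170]
  20 → stock rod 4  [load 170/170]
4 stock rods opened.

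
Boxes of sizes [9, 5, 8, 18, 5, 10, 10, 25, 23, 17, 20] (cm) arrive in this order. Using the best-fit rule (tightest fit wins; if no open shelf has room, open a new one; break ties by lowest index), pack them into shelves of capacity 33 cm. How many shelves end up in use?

6

  9 → shelf 1 (new)  [load 9/33]
  5 → shelf 1  [load 14/33]
  8 → shelf 1  [load 22/33]
  18 → shelf 2 (new)  [load 18/33]
  5 → shelf 1  [load 27/33]
  10 → shelf 2  [load 28/33]
  10 → shelf 3 (new)  [load 10/33]
  25 → shelf 4 (new)  [load 25/33]
  23 → shelf 3  [load 33/33]
  17 → shelf 5 (new)  [load 17/33]
  20 → shelf 6 (new)  [load 20/33]
6 shelves opened.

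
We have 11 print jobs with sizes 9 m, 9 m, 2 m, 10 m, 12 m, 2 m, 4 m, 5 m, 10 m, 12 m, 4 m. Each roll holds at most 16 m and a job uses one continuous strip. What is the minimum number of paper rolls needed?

6

Total = 12 + 12 + 10 + 10 + 9 + 9 + 5 + 4 + 4 + 2 + 2 = 79 m.
Lower bound: ⌈79/16⌉ = 5 paper rolls.
Also, 6 print jobs each exceed 8 m, and no two of those can share a roll, so at least 6 paper rolls are needed.
A packing using 6 paper rolls:
  roll 1: 12 + 4 = 16
  roll 2: 12 + 4 = 16
  roll 3: 10 + 5 = 15
  roll 4: 10 + 2 + 2 = 14
  roll 5: 9 = 9
  roll 6: 9 = 9
This matches the lower bound, so 6 is optimal.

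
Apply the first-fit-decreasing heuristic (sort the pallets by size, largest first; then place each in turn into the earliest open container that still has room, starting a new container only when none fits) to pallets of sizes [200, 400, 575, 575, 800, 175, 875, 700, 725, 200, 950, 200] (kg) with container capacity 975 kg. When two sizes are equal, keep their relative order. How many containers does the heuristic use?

Sorted descending: 950, 875, 800, 725, 700, 575, 575, 400, 200, 200, 200, 175.
  950 → container 1 (new)  [load 950/975]
  875 → container 2 (new)  [load 875/975]
  800 → container 3 (new)  [load 800/975]
  725 → container 4 (new)  [load 725/975]
  700 → container 5 (new)  [load 700/975]
  575 → container 6 (new)  [load 575/975]
  575 → container 7 (new)  [load 575/975]
  400 → container 6  [load 975/975]
  200 → container 4  [load 925/975]
  200 → container 5  [load 900/975]
  200 → container 7  [load 775/975]
  175 → container 3  [load 975/975]
7 containers opened.

7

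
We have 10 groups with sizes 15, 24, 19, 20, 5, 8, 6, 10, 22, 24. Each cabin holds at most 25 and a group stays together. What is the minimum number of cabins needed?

7

Total = 24 + 24 + 22 + 20 + 19 + 15 + 10 + 8 + 6 + 5 = 153.
Lower bound: ⌈153/25⌉ = 7 cabins.
A packing using 7 cabins:
  cabin 1: 24 = 24
  cabin 2: 24 = 24
  cabin 3: 22 = 22
  cabin 4: 20 + 5 = 25
  cabin 5: 19 + 6 = 25
  cabin 6: 15 + 10 = 25
  cabin 7: 8 = 8
This matches the lower bound, so 7 is optimal.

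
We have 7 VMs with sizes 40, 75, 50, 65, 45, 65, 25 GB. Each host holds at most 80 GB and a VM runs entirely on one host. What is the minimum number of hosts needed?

Total = 75 + 65 + 65 + 50 + 45 + 40 + 25 = 365 GB.
Lower bound: ⌈365/80⌉ = 5 hosts.
A packing using 6 hosts:
  host 1: 75 = 75
  host 2: 65 = 65
  host 3: 65 = 65
  host 4: 50 + 25 = 75
  host 5: 45 = 45
  host 6: 40 = 40
No arrangement into 5 hosts stays within capacity, so 6 is optimal.

6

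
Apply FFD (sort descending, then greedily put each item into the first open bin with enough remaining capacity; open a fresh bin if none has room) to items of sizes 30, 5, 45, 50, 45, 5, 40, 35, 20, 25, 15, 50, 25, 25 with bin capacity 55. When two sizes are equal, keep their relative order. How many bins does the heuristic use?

8

Sorted descending: 50, 50, 45, 45, 40, 35, 30, 25, 25, 25, 20, 15, 5, 5.
  50 → bin 1 (new)  [load 50/55]
  50 → bin 2 (new)  [load 50/55]
  45 → bin 3 (new)  [load 45/55]
  45 → bin 4 (new)  [load 45/55]
  40 → bin 5 (new)  [load 40/55]
  35 → bin 6 (new)  [load 35/55]
  30 → bin 7 (new)  [load 30/55]
  25 → bin 7  [load 55/55]
  25 → bin 8 (new)  [load 25/55]
  25 → bin 8  [load 50/55]
  20 → bin 6  [load 55/55]
  15 → bin 5  [load 55/55]
  5 → bin 1  [load 55/55]
  5 → bin 2  [load 55/55]
8 bins opened.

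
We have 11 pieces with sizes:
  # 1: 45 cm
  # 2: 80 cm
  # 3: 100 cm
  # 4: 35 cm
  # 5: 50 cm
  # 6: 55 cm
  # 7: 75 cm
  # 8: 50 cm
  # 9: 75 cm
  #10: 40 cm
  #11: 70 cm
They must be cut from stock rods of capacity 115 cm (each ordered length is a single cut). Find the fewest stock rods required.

7

Total = 100 + 80 + 75 + 75 + 70 + 55 + 50 + 50 + 45 + 40 + 35 = 675 cm.
Lower bound: ⌈675/115⌉ = 6 stock rods.
A packing using 7 stock rods:
  stock rod 1: 100 = 100
  stock rod 2: 80 + 35 = 115
  stock rod 3: 75 + 40 = 115
  stock rod 4: 75 = 75
  stock rod 5: 70 + 45 = 115
  stock rod 6: 55 + 50 = 105
  stock rod 7: 50 = 50
No arrangement into 6 stock rods stays within capacity, so 7 is optimal.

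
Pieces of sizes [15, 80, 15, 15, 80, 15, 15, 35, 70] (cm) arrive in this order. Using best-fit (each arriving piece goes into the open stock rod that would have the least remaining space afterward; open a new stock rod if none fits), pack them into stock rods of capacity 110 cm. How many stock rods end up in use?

4

  15 → stock rod 1 (new)  [load 15/110]
  80 → stock rod 1  [load 95/110]
  15 → stock rod 1  [load 110/110]
  15 → stock rod 2 (new)  [load 15/110]
  80 → stock rod 2  [load 95/110]
  15 → stock rod 2  [load 110/110]
  15 → stock rod 3 (new)  [load 15/110]
  35 → stock rod 3  [load 50/110]
  70 → stock rod 4 (new)  [load 70/110]
4 stock rods opened.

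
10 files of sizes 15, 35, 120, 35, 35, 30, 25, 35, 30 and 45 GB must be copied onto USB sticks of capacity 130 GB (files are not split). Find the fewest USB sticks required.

4

Total = 120 + 45 + 35 + 35 + 35 + 35 + 30 + 30 + 25 + 15 = 405 GB.
Lower bound: ⌈405/130⌉ = 4 USB sticks.
A packing using 4 USB sticks:
  USB stick 1: 120 = 120
  USB stick 2: 45 + 35 + 35 + 15 = 130
  USB stick 3: 35 + 35 + 30 + 30 = 130
  USB stick 4: 25 = 25
This matches the lower bound, so 4 is optimal.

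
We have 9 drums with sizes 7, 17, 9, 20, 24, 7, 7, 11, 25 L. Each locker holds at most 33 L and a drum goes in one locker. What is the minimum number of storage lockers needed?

Total = 25 + 24 + 20 + 17 + 11 + 9 + 7 + 7 + 7 = 127 L.
Lower bound: ⌈127/33⌉ = 4 storage lockers.
A packing using 4 storage lockers:
  locker 1: 25 + 7 = 32
  locker 2: 24 + 9 = 33
  locker 3: 20 + 11 = 31
  locker 4: 17 + 7 + 7 = 31
This matches the lower bound, so 4 is optimal.

4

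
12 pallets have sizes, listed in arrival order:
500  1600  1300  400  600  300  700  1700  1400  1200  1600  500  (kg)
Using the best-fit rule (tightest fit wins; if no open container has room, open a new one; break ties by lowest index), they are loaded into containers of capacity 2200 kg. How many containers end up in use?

7

  500 → container 1 (new)  [load 500/2200]
  1600 → container 1  [load 2100/2200]
  1300 → container 2 (new)  [load 1300/2200]
  400 → container 2  [load 1700/2200]
  600 → container 3 (new)  [load 600/2200]
  300 → container 2  [load 2000/2200]
  700 → container 3  [load 1300/2200]
  1700 → container 4 (new)  [load 1700/2200]
  1400 → container 5 (new)  [load 1400/2200]
  1200 → container 6 (new)  [load 1200/2200]
  1600 → container 7 (new)  [load 1600/2200]
  500 → container 4  [load 2200/2200]
7 containers opened.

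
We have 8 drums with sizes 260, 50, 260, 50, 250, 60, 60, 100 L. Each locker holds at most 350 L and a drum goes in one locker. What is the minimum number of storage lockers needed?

Total = 260 + 260 + 250 + 100 + 60 + 60 + 50 + 50 = 1090 L.
Lower bound: ⌈1090/350⌉ = 4 storage lockers.
A packing using 4 storage lockers:
  locker 1: 260 + 60 = 320
  locker 2: 260 + 60 = 320
  locker 3: 250 + 100 = 350
  locker 4: 50 + 50 = 100
This matches the lower bound, so 4 is optimal.

4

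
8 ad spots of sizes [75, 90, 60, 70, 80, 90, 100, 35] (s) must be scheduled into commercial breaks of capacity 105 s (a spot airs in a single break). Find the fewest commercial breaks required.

7

Total = 100 + 90 + 90 + 80 + 75 + 70 + 60 + 35 = 600 s.
Lower bound: ⌈600/105⌉ = 6 commercial breaks.
Also, 7 ad spots each exceed 105/2 s, and no two of those can share a break, so at least 7 commercial breaks are needed.
A packing using 7 commercial breaks:
  break 1: 100 = 100
  break 2: 90 = 90
  break 3: 90 = 90
  break 4: 80 = 80
  break 5: 75 = 75
  break 6: 70 + 35 = 105
  break 7: 60 = 60
This matches the lower bound, so 7 is optimal.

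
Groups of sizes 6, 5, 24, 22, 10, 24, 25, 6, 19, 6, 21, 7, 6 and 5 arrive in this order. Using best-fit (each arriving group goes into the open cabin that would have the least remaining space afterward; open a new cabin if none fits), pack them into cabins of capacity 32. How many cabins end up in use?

  6 → cabin 1 (new)  [load 6/32]
  5 → cabin 1  [load 11/32]
  24 → cabin 2 (new)  [load 24/32]
  22 → cabin 3 (new)  [load 22/32]
  10 → cabin 3  [load 32/32]
  24 → cabin 4 (new)  [load 24/32]
  25 → cabin 5 (new)  [load 25/32]
  6 → cabin 5  [load 31/32]
  19 → cabin 1  [load 30/32]
  6 → cabin 2  [load 30/32]
  21 → cabin 6 (new)  [load 21/32]
  7 → cabin 4  [load 31/32]
  6 → cabin 6  [load 27/32]
  5 → cabin 6  [load 32/32]
6 cabins opened.

6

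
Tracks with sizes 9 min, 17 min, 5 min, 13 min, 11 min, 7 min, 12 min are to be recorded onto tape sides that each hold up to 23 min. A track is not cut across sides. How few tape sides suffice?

4

Total = 17 + 13 + 12 + 11 + 9 + 7 + 5 = 74 min.
Lower bound: ⌈74/23⌉ = 4 tape sides.
A packing using 4 tape sides:
  side 1: 17 + 5 = 22
  side 2: 13 + 9 = 22
  side 3: 12 + 11 = 23
  side 4: 7 = 7
This matches the lower bound, so 4 is optimal.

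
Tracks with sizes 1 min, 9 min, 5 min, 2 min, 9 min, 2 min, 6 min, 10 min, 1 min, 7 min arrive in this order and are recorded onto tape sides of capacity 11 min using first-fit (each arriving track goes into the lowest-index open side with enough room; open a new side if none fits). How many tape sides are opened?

  1 → side 1 (new)  [load 1/11]
  9 → side 1  [load 10/11]
  5 → side 2 (new)  [load 5/11]
  2 → side 2  [load 7/11]
  9 → side 3 (new)  [load 9/11]
  2 → side 2  [load 9/11]
  6 → side 4 (new)  [load 6/11]
  10 → side 5 (new)  [load 10/11]
  1 → side 1  [load 11/11]
  7 → side 6 (new)  [load 7/11]
6 tape sides opened.

6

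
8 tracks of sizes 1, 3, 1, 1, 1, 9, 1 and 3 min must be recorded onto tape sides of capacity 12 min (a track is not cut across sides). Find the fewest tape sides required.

Total = 9 + 3 + 3 + 1 + 1 + 1 + 1 + 1 = 20 min.
Lower bound: ⌈20/12⌉ = 2 tape sides.
A packing using 2 tape sides:
  side 1: 9 + 3 = 12
  side 2: 3 + 1 + 1 + 1 + 1 + 1 = 8
This matches the lower bound, so 2 is optimal.

2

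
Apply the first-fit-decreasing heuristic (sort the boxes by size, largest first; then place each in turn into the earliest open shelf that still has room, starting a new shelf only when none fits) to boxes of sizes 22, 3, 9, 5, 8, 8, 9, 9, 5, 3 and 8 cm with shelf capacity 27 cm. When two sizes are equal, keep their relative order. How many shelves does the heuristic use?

Sorted descending: 22, 9, 9, 9, 8, 8, 8, 5, 5, 3, 3.
  22 → shelf 1 (new)  [load 22/27]
  9 → shelf 2 (new)  [load 9/27]
  9 → shelf 2  [load 18/27]
  9 → shelf 2  [load 27/27]
  8 → shelf 3 (new)  [load 8/27]
  8 → shelf 3  [load 16/27]
  8 → shelf 3  [load 24/27]
  5 → shelf 1  [load 27/27]
  5 → shelf 4 (new)  [load 5/27]
  3 → shelf 3  [load 27/27]
  3 → shelf 4  [load 8/27]
4 shelves opened.

4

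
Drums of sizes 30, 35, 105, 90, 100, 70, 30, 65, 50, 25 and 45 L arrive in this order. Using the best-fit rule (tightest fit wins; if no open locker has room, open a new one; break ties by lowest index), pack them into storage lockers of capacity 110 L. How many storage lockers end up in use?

7

  30 → locker 1 (new)  [load 30/110]
  35 → locker 1  [load 65/110]
  105 → locker 2 (new)  [load 105/110]
  90 → locker 3 (new)  [load 90/110]
  100 → locker 4 (new)  [load 100/110]
  70 → locker 5 (new)  [load 70/110]
  30 → locker 5  [load 100/110]
  65 → locker 6 (new)  [load 65/110]
  50 → locker 7 (new)  [load 50/110]
  25 → locker 1  [load 90/110]
  45 → locker 6  [load 110/110]
7 storage lockers opened.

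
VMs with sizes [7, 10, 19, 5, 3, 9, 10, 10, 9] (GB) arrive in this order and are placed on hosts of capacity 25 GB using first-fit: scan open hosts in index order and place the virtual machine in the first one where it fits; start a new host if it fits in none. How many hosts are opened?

  7 → host 1 (new)  [load 7/25]
  10 → host 1  [load 17/25]
  19 → host 2 (new)  [load 19/25]
  5 → host 1  [load 22/25]
  3 → host 1  [load 25/25]
  9 → host 3 (new)  [load 9/25]
  10 → host 3  [load 19/25]
  10 → host 4 (new)  [load 10/25]
  9 → host 4  [load 19/25]
4 hosts opened.

4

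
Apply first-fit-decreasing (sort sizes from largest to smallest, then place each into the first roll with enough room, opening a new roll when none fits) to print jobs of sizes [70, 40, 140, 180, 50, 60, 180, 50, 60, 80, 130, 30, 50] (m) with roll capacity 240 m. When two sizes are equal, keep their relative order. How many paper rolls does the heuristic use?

5

Sorted descending: 180, 180, 140, 130, 80, 70, 60, 60, 50, 50, 50, 40, 30.
  180 → roll 1 (new)  [load 180/240]
  180 → roll 2 (new)  [load 180/240]
  140 → roll 3 (new)  [load 140/240]
  130 → roll 4 (new)  [load 130/240]
  80 → roll 3  [load 220/240]
  70 → roll 4  [load 200/240]
  60 → roll 1  [load 240/240]
  60 → roll 2  [load 240/240]
  50 → roll 5 (new)  [load 50/240]
  50 → roll 5  [load 100/240]
  50 → roll 5  [load 150/240]
  40 → roll 4  [load 240/240]
  30 → roll 5  [load 180/240]
5 paper rolls opened.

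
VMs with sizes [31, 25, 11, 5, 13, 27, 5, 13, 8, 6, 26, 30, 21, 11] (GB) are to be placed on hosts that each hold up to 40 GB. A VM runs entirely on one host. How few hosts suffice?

Total = 31 + 30 + 27 + 26 + 25 + 21 + 13 + 13 + 11 + 11 + 8 + 6 + 5 + 5 = 232 GB.
Lower bound: ⌈232/40⌉ = 6 hosts.
A packing using 6 hosts:
  host 1: 31 + 8 = 39
  host 2: 30 + 5 + 5 = 40
  host 3: 27 + 13 = 40
  host 4: 26 + 13 = 39
  host 5: 25 + 11 = 36
  host 6: 21 + 11 + 6 = 38
This matches the lower bound, so 6 is optimal.

6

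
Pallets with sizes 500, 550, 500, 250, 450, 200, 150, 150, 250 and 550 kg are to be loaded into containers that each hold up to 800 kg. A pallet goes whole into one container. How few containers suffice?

5

Total = 550 + 550 + 500 + 500 + 450 + 250 + 250 + 200 + 150 + 150 = 3550 kg.
Lower bound: ⌈3550/800⌉ = 5 containers.
A packing using 5 containers:
  container 1: 550 + 250 = 800
  container 2: 550 + 250 = 800
  container 3: 500 + 200 = 700
  container 4: 500 + 150 + 150 = 800
  container 5: 450 = 450
This matches the lower bound, so 5 is optimal.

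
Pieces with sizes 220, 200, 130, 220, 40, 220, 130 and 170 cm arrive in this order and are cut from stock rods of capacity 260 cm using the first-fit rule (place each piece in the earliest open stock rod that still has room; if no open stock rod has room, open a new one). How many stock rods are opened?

6

  220 → stock rod 1 (new)  [load 220/260]
  200 → stock rod 2 (new)  [load 200/260]
  130 → stock rod 3 (new)  [load 130/260]
  220 → stock rod 4 (new)  [load 220/260]
  40 → stock rod 1  [load 260/260]
  220 → stock rod 5 (new)  [load 220/260]
  130 → stock rod 3  [load 260/260]
  170 → stock rod 6 (new)  [load 170/260]
6 stock rods opened.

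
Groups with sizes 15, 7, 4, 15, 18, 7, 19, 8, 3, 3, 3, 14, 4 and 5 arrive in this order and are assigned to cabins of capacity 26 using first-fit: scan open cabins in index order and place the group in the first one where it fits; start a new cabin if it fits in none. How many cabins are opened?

  15 → cabin 1 (new)  [load 15/26]
  7 → cabin 1  [load 22/26]
  4 → cabin 1  [load 26/26]
  15 → cabin 2 (new)  [load 15/26]
  18 → cabin 3 (new)  [load 18/26]
  7 → cabin 2  [load 22/26]
  19 → cabin 4 (new)  [load 19/26]
  8 → cabin 3  [load 26/26]
  3 → cabin 2  [load 25/26]
  3 → cabin 4  [load 22/26]
  3 → cabin 4  [load 25/26]
  14 → cabin 5 (new)  [load 14/26]
  4 → cabin 5  [load 18/26]
  5 → cabin 5  [load 23/26]
5 cabins opened.

5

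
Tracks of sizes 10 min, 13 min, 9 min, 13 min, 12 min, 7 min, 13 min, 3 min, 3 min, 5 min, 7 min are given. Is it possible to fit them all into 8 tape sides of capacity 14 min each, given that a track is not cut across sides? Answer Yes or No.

A valid assignment using 8 tape sides:
  side 1: 13 = 13
  side 2: 13 = 13
  side 3: 13 = 13
  side 4: 12 = 12
  side 5: 10 + 3 = 13
  side 6: 9 + 5 = 14
  side 7: 7 + 7 = 14
  side 8: 3 = 3
Every load is within 14 min, so 8 tape sides suffice.

Yes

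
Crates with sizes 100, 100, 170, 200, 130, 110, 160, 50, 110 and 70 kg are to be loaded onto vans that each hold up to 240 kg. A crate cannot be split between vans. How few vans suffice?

6

Total = 200 + 170 + 160 + 130 + 110 + 110 + 100 + 100 + 70 + 50 = 1200 kg.
Lower bound: ⌈1200/240⌉ = 5 vans.
A packing using 6 vans:
  van 1: 200 = 200
  van 2: 170 + 70 = 240
  van 3: 160 + 50 = 210
  van 4: 130 + 110 = 240
  van 5: 110 + 100 = 210
  van 6: 100 = 100
No arrangement into 5 vans stays within capacity, so 6 is optimal.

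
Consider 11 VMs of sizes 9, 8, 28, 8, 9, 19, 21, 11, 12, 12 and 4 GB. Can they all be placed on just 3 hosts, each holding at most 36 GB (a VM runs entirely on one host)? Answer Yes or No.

Total = 141 GB; ⌈141/36⌉ = 4.
At least 4 hosts are required, but only 3 are allowed.

No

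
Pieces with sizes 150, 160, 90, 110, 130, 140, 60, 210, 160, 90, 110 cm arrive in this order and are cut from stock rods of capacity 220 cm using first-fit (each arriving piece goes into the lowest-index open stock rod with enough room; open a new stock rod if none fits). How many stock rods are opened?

8

  150 → stock rod 1 (new)  [load 150/220]
  160 → stock rod 2 (new)  [load 160/220]
  90 → stock rod 3 (new)  [load 90/220]
  110 → stock rod 3  [load 200/220]
  130 → stock rod 4 (new)  [load 130/220]
  140 → stock rod 5 (new)  [load 140/220]
  60 → stock rod 1  [load 210/220]
  210 → stock rod 6 (new)  [load 210/220]
  160 → stock rod 7 (new)  [load 160/220]
  90 → stock rod 4  [load 220/220]
  110 → stock rod 8 (new)  [load 110/220]
8 stock rods opened.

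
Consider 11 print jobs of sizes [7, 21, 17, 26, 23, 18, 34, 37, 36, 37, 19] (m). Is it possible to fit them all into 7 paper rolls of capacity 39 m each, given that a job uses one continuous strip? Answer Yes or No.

No

Total = 275 m; ⌈275/39⌉ = 8.
At least 8 paper rolls are required, but only 7 are allowed.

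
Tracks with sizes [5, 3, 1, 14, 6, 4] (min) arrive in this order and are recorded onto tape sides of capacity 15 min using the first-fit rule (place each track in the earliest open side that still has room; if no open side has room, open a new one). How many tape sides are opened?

3

  5 → side 1 (new)  [load 5/15]
  3 → side 1  [load 8/15]
  1 → side 1  [load 9/15]
  14 → side 2 (new)  [load 14/15]
  6 → side 1  [load 15/15]
  4 → side 3 (new)  [load 4/15]
3 tape sides opened.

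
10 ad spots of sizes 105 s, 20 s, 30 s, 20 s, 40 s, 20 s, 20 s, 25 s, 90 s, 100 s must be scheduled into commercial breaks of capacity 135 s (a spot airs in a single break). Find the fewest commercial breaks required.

4

Total = 105 + 100 + 90 + 40 + 30 + 25 + 20 + 20 + 20 + 20 = 470 s.
Lower bound: ⌈470/135⌉ = 4 commercial breaks.
A packing using 4 commercial breaks:
  break 1: 105 + 30 = 135
  break 2: 100 + 25 = 125
  break 3: 90 + 40 = 130
  break 4: 20 + 20 + 20 + 20 = 80
This matches the lower bound, so 4 is optimal.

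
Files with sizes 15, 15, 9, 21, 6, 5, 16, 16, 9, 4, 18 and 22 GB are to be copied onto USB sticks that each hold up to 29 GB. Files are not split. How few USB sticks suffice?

Total = 22 + 21 + 18 + 16 + 16 + 15 + 15 + 9 + 9 + 6 + 5 + 4 = 156 GB.
Lower bound: ⌈156/29⌉ = 6 USB sticks.
Also, 7 files each exceed 29/2 GB, and no two of those can share a USB stick, so at least 7 USB sticks are needed.
A packing using 7 USB sticks:
  USB stick 1: 22 + 6 = 28
  USB stick 2: 21 + 5 = 26
  USB stick 3: 18 + 9 = 27
  USB stick 4: 16 + 9 + 4 = 29
  USB stick 5: 16 = 16
  USB stick 6: 15 = 15
  USB stick 7: 15 = 15
This matches the lower bound, so 7 is optimal.

7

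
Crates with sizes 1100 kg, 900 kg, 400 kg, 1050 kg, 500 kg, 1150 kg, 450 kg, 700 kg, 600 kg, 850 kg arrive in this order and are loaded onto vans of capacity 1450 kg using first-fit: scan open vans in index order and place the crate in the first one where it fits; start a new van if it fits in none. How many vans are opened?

7

  1100 → van 1 (new)  [load 1100/1450]
  900 → van 2 (new)  [load 900/1450]
  400 → van 2  [load 1300/1450]
  1050 → van 3 (new)  [load 1050/1450]
  500 → van 4 (new)  [load 500/1450]
  1150 → van 5 (new)  [load 1150/1450]
  450 → van 4  [load 950/1450]
  700 → van 6 (new)  [load 700/1450]
  600 → van 6  [load 1300/1450]
  850 → van 7 (new)  [load 850/1450]
7 vans opened.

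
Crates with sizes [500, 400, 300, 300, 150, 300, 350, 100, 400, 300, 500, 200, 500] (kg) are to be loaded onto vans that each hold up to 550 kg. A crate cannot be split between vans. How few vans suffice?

Total = 500 + 500 + 500 + 400 + 400 + 350 + 300 + 300 + 300 + 300 + 200 + 150 + 100 = 4300 kg.
Lower bound: ⌈4300/550⌉ = 8 vans.
Also, 10 crates each exceed 275 kg, and no two of those can share a van, so at least 10 vans are needed.
A packing using 10 vans:
  van 1: 500 = 500
  van 2: 500 = 500
  van 3: 500 = 500
  van 4: 400 + 150 = 550
  van 5: 400 + 100 = 500
  van 6: 350 + 200 = 550
  van 7: 300 = 300
  van 8: 300 = 300
  van 9: 300 = 300
  van 10: 300 = 300
This matches the lower bound, so 10 is optimal.

10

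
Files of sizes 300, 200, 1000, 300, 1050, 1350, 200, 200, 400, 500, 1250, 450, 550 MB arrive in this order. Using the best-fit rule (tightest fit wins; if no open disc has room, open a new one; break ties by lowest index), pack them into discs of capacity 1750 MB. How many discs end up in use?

  300 → disc 1 (new)  [load 300/1750]
  200 → disc 1  [load 500/1750]
  1000 → disc 1  [load 1500/1750]
  300 → disc 2 (new)  [load 300/1750]
  1050 → disc 2  [load 1350/1750]
  1350 → disc 3 (new)  [load 1350/1750]
  200 → disc 1  [load 1700/1750]
  200 → disc 2  [load 1550/1750]
  400 → disc 3  [load 1750/1750]
  500 → disc 4 (new)  [load 500/1750]
  1250 → disc 4  [load 1750/1750]
  450 → disc 5 (new)  [load 450/1750]
  550 → disc 5  [load 1000/1750]
5 discs opened.

5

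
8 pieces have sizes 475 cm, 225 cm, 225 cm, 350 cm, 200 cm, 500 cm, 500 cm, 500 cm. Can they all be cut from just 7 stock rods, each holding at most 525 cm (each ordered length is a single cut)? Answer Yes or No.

A valid assignment using 7 stock rods:
  stock rod 1: 500 = 500
  stock rod 2: 500 = 500
  stock rod 3: 500 = 500
  stock rod 4: 475 = 475
  stock rod 5: 350 = 350
  stock rod 6: 225 + 225 = 450
  stock rod 7: 200 = 200
Every load is within 525 cm, so 7 stock rods suffice.

Yes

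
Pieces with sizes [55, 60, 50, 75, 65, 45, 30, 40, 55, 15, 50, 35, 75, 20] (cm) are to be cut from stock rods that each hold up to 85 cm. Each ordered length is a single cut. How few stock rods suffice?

9

Total = 75 + 75 + 65 + 60 + 55 + 55 + 50 + 50 + 45 + 40 + 35 + 30 + 20 + 15 = 670 cm.
Lower bound: ⌈670/85⌉ = 8 stock rods.
Also, 9 pieces each exceed 85/2 cm, and no two of those can share a stock rod, so at least 9 stock rods are needed.
A packing using 9 stock rods:
  stock rod 1: 75 = 75
  stock rod 2: 75 = 75
  stock rod 3: 65 + 20 = 85
  stock rod 4: 60 + 15 = 75
  stock rod 5: 55 + 30 = 85
  stock rod 6: 55 = 55
  stock rod 7: 50 + 35 = 85
  stock rod 8: 50 = 50
  stock rod 9: 45 + 40 = 85
This matches the lower bound, so 9 is optimal.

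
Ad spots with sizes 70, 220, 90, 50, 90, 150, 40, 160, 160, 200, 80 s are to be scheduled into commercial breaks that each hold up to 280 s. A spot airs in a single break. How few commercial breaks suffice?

5

Total = 220 + 200 + 160 + 160 + 150 + 90 + 90 + 80 + 70 + 50 + 40 = 1310 s.
Lower bound: ⌈1310/280⌉ = 5 commercial breaks.
A packing using 5 commercial breaks:
  break 1: 220 + 50 = 270
  break 2: 200 + 80 = 280
  break 3: 160 + 90 = 250
  break 4: 160 + 90 = 250
  break 5: 150 + 70 + 40 = 260
This matches the lower bound, so 5 is optimal.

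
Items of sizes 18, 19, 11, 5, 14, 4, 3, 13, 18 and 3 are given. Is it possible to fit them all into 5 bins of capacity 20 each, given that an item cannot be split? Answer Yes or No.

No

Total = 108; ⌈108/20⌉ = 6.
At least 6 bins are required, but only 5 are allowed.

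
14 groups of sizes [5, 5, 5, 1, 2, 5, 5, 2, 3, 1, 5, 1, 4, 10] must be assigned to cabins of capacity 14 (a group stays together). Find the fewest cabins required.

4

Total = 10 + 5 + 5 + 5 + 5 + 5 + 5 + 4 + 3 + 2 + 2 + 1 + 1 + 1 = 54.
Lower bound: ⌈54/14⌉ = 4 cabins.
A packing using 4 cabins:
  cabin 1: 10 + 4 = 14
  cabin 2: 5 + 5 + 3 + 1 = 14
  cabin 3: 5 + 5 + 2 + 2 = 14
  cabin 4: 5 + 5 + 1 + 1 = 12
This matches the lower bound, so 4 is optimal.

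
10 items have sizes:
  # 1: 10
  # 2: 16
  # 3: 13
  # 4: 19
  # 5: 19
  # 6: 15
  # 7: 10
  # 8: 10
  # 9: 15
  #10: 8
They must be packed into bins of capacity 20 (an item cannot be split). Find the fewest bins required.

8

Total = 19 + 19 + 16 + 15 + 15 + 13 + 10 + 10 + 10 + 8 = 135.
Lower bound: ⌈135/20⌉ = 7 bins.
A packing using 8 bins:
  bin 1: 19 = 19
  bin 2: 19 = 19
  bin 3: 16 = 16
  bin 4: 15 = 15
  bin 5: 15 = 15
  bin 6: 13 = 13
  bin 7: 10 + 10 = 20
  bin 8: 10 + 8 = 18
No arrangement into 7 bins stays within capacity, so 8 is optimal.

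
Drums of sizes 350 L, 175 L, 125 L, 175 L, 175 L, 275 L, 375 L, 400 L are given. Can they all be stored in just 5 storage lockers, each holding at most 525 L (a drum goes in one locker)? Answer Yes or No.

A valid assignment using 5 storage lockers:
  locker 1: 400 + 125 = 525
  locker 2: 375 = 375
  locker 3: 350 + 175 = 525
  locker 4: 275 + 175 = 450
  locker 5: 175 = 175
Every load is within 525 L, so 5 storage lockers suffice.

Yes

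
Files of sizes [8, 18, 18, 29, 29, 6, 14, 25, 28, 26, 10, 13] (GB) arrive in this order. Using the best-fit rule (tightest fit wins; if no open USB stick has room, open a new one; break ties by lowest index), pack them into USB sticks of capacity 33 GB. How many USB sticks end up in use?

8

  8 → USB stick 1 (new)  [load 8/33]
  18 → USB stick 1  [load 26/33]
  18 → USB stick 2 (new)  [load 18/33]
  29 → USB stick 3 (new)  [load 29/33]
  29 → USB stick 4 (new)  [load 29/33]
  6 → USB stick 1  [load 32/33]
  14 → USB stick 2  [load 32/33]
  25 → USB stick 5 (new)  [load 25/33]
  28 → USB stick 6 (new)  [load 28/33]
  26 → USB stick 7 (new)  [load 26/33]
  10 → USB stick 8 (new)  [load 10/33]
  13 → USB stick 8  [load 23/33]
8 USB sticks opened.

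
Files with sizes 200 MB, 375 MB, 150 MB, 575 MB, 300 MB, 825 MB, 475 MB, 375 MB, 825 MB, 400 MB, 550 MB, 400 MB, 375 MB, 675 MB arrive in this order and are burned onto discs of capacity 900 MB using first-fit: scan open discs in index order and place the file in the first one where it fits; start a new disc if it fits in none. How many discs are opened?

  200 → disc 1 (new)  [load 200/900]
  375 → disc 1  [load 575/900]
  150 → disc 1  [load 725/900]
  575 → disc 2 (new)  [load 575/900]
  300 → disc 2  [load 875/900]
  825 → disc 3 (new)  [load 825/900]
  475 → disc 4 (new)  [load 475/900]
  375 → disc 4  [load 850/900]
  825 → disc 5 (new)  [load 825/900]
  400 → disc 6 (new)  [load 400/900]
  550 → disc 7 (new)  [load 550/900]
  400 → disc 6  [load 800/900]
  375 → disc 8 (new)  [load 375/900]
  675 → disc 9 (new)  [load 675/900]
9 discs opened.

9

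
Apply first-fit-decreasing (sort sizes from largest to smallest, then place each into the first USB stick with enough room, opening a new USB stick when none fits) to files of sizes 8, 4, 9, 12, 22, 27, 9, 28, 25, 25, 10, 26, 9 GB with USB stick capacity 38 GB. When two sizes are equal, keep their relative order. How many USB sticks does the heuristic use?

Sorted descending: 28, 27, 26, 25, 25, 22, 12, 10, 9, 9, 9, 8, 4.
  28 → USB stick 1 (new)  [load 28/38]
  27 → USB stick 2 (new)  [load 27/38]
  26 → USB stick 3 (new)  [load 26/38]
  25 → USB stick 4 (new)  [load 25/38]
  25 → USB stick 5 (new)  [load 25/38]
  22 → USB stick 6 (new)  [load 22/38]
  12 → USB stick 3  [load 38/38]
  10 → USB stick 1  [load 38/38]
  9 → USB stick 2  [load 36/38]
  9 → USB stick 4  [load 34/38]
  9 → USB stick 5  [load 34/38]
  8 → USB stick 6  [load 30/38]
  4 → USB stick 4  [load 38/38]
6 USB sticks opened.

6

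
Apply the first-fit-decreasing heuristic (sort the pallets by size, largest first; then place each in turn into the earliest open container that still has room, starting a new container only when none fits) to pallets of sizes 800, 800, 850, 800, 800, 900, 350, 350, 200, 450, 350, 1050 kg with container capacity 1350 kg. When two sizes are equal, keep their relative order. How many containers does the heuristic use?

Sorted descending: 1050, 900, 850, 800, 800, 800, 800, 450, 350, 350, 350, 200.
  1050 → container 1 (new)  [load 1050/1350]
  900 → container 2 (new)  [load 900/1350]
  850 → container 3 (new)  [load 850/1350]
  800 → container 4 (new)  [load 800/1350]
  800 → container 5 (new)  [load 800/1350]
  800 → container 6 (new)  [load 800/1350]
  800 → container 7 (new)  [load 800/1350]
  450 → container 2  [load 1350/1350]
  350 → container 3  [load 1200/1350]
  350 → container 4  [load 1150/1350]
  350 → container 5  [load 1150/1350]
  200 → container 1  [load 1250/1350]
7 containers opened.

7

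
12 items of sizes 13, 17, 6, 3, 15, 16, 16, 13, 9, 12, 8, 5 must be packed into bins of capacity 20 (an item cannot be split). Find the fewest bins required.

Total = 17 + 16 + 16 + 15 + 13 + 13 + 12 + 9 + 8 + 6 + 5 + 3 = 133.
Lower bound: ⌈133/20⌉ = 7 bins.
A packing using 8 bins:
  bin 1: 17 + 3 = 20
  bin 2: 16 = 16
  bin 3: 16 = 16
  bin 4: 15 + 5 = 20
  bin 5: 13 + 6 = 19
  bin 6: 13 = 13
  bin 7: 12 + 8 = 20
  bin 8: 9 = 9
No arrangement into 7 bins stays within capacity, so 8 is optimal.

8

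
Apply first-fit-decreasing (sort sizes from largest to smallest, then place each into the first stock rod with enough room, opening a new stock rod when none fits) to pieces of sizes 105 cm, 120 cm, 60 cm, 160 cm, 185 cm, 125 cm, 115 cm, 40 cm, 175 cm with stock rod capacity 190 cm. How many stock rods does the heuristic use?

7

Sorted descending: 185, 175, 160, 125, 120, 115, 105, 60, 40.
  185 → stock rod 1 (new)  [load 185/190]
  175 → stock rod 2 (new)  [load 175/190]
  160 → stock rod 3 (new)  [load 160/190]
  125 → stock rod 4 (new)  [load 125/190]
  120 → stock rod 5 (new)  [load 120/190]
  115 → stock rod 6 (new)  [load 115/190]
  105 → stock rod 7 (new)  [load 105/190]
  60 → stock rod 4  [load 185/190]
  40 → stock rod 5  [load 160/190]
7 stock rods opened.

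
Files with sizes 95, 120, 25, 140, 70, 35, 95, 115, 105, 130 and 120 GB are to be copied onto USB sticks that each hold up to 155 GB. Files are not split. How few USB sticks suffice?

Total = 140 + 130 + 120 + 120 + 115 + 105 + 95 + 95 + 70 + 35 + 25 = 1050 GB.
Lower bound: ⌈1050/155⌉ = 7 USB sticks.
Also, 8 files each exceed 155/2 GB, and no two of those can share a USB stick, so at least 8 USB sticks are needed.
A packing using 9 USB sticks:
  USB stick 1: 140 = 140
  USB stick 2: 130 + 25 = 155
  USB stick 3: 120 + 35 = 155
  USB stick 4: 120 = 120
  USB stick 5: 115 = 115
  USB stick 6: 105 = 105
  USB stick 7: 95 = 95
  USB stick 8: 95 = 95
  USB stick 9: 70 = 70
No arrangement into 8 USB sticks stays within capacity, so 9 is optimal.

9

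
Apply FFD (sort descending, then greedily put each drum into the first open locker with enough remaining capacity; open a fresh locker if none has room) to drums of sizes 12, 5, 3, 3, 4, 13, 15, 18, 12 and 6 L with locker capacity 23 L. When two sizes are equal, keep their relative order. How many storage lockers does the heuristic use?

Sorted descending: 18, 15, 13, 12, 12, 6, 5, 4, 3, 3.
  18 → locker 1 (new)  [load 18/23]
  15 → locker 2 (new)  [load 15/23]
  13 → locker 3 (new)  [load 13/23]
  12 → locker 4 (new)  [load 12/23]
  12 → locker 5 (new)  [load 12/23]
  6 → locker 2  [load 21/23]
  5 → locker 1  [load 23/23]
  4 → locker 3  [load 17/23]
  3 → locker 3  [load 20/23]
  3 → locker 3  [load 23/23]
5 storage lockers opened.

5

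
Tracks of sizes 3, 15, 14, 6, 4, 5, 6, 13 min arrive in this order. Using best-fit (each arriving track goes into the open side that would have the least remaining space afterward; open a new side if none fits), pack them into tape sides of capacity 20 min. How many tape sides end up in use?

4

  3 → side 1 (new)  [load 3/20]
  15 → side 1  [load 18/20]
  14 → side 2 (new)  [load 14/20]
  6 → side 2  [load 20/20]
  4 → side 3 (new)  [load 4/20]
  5 → side 3  [load 9/20]
  6 → side 3  [load 15/20]
  13 → side 4 (new)  [load 13/20]
4 tape sides opened.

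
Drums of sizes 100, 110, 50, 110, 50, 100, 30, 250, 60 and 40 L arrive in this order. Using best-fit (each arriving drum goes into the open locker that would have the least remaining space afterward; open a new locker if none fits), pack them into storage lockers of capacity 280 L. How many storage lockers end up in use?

4

  100 → locker 1 (new)  [load 100/280]
  110 → locker 1  [load 210/280]
  50 → locker 1  [load 260/280]
  110 → locker 2 (new)  [load 110/280]
  50 → locker 2  [load 160/280]
  100 → locker 2  [load 260/280]
  30 → locker 3 (new)  [load 30/280]
  250 → locker 3  [load 280/280]
  60 → locker 4 (new)  [load 60/280]
  40 → locker 4  [load 100/280]
4 storage lockers opened.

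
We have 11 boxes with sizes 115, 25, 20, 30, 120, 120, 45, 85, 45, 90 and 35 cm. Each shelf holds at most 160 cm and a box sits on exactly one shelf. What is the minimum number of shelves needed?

5

Total = 120 + 120 + 115 + 90 + 85 + 45 + 45 + 35 + 30 + 25 + 20 = 730 cm.
Lower bound: ⌈730/160⌉ = 5 shelves.
A packing using 5 shelves:
  shelf 1: 120 + 35 = 155
  shelf 2: 120 + 30 = 150
  shelf 3: 115 + 45 = 160
  shelf 4: 90 + 45 + 25 = 160
  shelf 5: 85 + 20 = 105
This matches the lower bound, so 5 is optimal.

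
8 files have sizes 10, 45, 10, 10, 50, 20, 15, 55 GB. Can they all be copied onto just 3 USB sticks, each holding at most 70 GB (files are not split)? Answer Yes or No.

Total = 215 GB; ⌈215/70⌉ = 4.
At least 4 USB sticks are required, but only 3 are allowed.

No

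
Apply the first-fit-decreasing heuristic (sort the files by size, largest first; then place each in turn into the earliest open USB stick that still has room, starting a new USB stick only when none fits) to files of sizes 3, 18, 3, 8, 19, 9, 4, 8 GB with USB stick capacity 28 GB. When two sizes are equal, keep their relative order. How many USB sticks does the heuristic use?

3

Sorted descending: 19, 18, 9, 8, 8, 4, 3, 3.
  19 → USB stick 1 (new)  [load 19/28]
  18 → USB stick 2 (new)  [load 18/28]
  9 → USB stick 1  [load 28/28]
  8 → USB stick 2  [load 26/28]
  8 → USB stick 3 (new)  [load 8/28]
  4 → USB stick 3  [load 12/28]
  3 → USB stick 3  [load 15/28]
  3 → USB stick 3  [load 18/28]
3 USB sticks opened.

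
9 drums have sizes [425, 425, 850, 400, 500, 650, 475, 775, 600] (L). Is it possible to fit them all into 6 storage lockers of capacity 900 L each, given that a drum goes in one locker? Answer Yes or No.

Total = 5100 L; ⌈5100/900⌉ = 6.
The bound of 6 does not rule out 6, but exhaustive search shows no assignment into 6 storage lockers of capacity 900 L exists — the minimum is 7.

No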